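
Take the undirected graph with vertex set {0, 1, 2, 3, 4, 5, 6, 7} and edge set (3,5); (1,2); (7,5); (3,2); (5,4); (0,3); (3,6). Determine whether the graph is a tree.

Yes

The graph has 8 vertices and 7 edges.
It is connected with exactly 7 edges, hence acyclic — it is a tree.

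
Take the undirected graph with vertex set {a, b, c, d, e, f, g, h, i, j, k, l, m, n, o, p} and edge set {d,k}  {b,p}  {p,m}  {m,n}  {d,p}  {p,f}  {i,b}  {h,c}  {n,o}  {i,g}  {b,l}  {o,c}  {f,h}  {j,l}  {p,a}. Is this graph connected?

No

Component: {e}
Component: {a, b, c, d, f, g, h, i, j, k, l, m, n, o, p}
No edge joins these 2 groups, so the graph is disconnected.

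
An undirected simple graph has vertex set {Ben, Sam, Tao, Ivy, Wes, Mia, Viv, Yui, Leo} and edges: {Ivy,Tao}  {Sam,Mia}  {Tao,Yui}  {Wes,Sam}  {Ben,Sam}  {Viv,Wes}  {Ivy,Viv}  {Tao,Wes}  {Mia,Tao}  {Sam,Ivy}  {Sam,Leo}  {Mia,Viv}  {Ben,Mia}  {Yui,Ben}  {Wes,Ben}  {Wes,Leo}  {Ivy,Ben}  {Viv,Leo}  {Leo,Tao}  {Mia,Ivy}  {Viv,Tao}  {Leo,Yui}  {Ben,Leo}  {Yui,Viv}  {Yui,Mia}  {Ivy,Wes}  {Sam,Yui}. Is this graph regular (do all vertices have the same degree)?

Degrees: Ben:6, Sam:6, Tao:6, Ivy:6, Wes:6, Mia:6, Viv:6, Yui:6, Leo:6
All degrees equal 6; the graph is regular.

Yes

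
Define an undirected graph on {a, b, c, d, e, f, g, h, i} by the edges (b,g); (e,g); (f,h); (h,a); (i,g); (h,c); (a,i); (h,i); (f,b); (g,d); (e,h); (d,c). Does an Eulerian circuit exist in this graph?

No

Degrees: a:2, b:2, c:2, d:2, e:2, f:2, g:4, h:5, i:3
h, i have odd degree; an Eulerian circuit needs every degree to be even, so none exists.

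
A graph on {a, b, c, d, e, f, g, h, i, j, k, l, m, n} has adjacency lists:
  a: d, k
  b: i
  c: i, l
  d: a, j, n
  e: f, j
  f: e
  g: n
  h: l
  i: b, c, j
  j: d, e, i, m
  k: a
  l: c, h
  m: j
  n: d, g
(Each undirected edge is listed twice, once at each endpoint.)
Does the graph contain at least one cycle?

No

The graph has 14 vertices, 13 edges, and 1 connected component.
A forest on 14 vertices with 1 component has exactly 13 edges, which matches — so no cycle.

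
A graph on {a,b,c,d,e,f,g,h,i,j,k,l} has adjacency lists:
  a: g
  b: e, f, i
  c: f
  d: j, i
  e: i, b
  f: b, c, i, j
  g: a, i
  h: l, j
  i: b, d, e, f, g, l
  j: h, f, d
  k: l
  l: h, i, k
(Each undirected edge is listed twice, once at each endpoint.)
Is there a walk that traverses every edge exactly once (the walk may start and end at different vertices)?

No

Degrees: a:1, b:3, c:1, d:2, e:2, f:4, g:2, h:2, i:6, j:3, k:1, l:3
Odd-degree vertices: a, b, c, j, k, l (6 total).
An Eulerian trail requires 0 or 2 odd-degree vertices; here there are 6.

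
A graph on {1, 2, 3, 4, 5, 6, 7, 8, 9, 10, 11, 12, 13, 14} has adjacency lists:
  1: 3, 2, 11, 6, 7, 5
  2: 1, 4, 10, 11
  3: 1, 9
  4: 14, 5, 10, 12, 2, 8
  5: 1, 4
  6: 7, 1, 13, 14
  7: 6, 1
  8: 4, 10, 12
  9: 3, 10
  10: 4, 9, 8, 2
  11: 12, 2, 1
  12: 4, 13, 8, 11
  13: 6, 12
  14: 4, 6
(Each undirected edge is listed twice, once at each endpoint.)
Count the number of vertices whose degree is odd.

2

Degrees: 1:6, 2:4, 3:2, 4:6, 5:2, 6:4, 7:2, 8:3, 9:2, 10:4, 11:3, 12:4, 13:2, 14:2
Odd-degree vertices: 8, 11.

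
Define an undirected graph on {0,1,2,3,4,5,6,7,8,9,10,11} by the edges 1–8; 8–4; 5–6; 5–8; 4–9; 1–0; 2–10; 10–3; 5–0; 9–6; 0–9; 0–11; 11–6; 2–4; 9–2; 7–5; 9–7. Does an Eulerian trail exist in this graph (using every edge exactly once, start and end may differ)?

Degrees: 0:4, 1:2, 2:3, 3:1, 4:3, 5:4, 6:3, 7:2, 8:3, 9:5, 10:2, 11:2
Odd-degree vertices: 2, 3, 4, 6, 8, 9 (6 total).
With 6 odd-degree vertices (more than two), no single trail can use every edge.

No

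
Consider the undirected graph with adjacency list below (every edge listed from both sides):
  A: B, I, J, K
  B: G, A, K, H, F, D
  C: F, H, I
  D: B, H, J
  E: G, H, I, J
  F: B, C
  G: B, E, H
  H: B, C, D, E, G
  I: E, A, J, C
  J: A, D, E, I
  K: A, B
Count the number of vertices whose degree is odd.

Degrees: A:4, B:6, C:3, D:3, E:4, F:2, G:3, H:5, I:4, J:4, K:2
Odd-degree vertices: C, D, G, H.

4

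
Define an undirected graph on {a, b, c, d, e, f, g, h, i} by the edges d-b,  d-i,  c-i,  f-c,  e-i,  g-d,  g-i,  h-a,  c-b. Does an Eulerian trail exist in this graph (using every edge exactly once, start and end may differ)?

Degrees: a:1, b:2, c:3, d:3, e:1, f:1, g:2, h:1, i:4
Odd-degree vertices: a, c, d, e, f, h (6 total).
With 6 odd-degree vertices (more than two), no single trail can use every edge.

No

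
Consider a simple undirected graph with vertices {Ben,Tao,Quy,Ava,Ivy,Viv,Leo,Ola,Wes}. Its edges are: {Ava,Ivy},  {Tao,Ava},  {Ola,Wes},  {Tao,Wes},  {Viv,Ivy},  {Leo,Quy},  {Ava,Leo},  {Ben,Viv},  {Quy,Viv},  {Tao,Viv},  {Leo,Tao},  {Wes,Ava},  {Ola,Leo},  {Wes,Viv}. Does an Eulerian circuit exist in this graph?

No

Degrees: Ben:1, Tao:4, Quy:2, Ava:4, Ivy:2, Viv:5, Leo:4, Ola:2, Wes:4
Vertices with odd degree: Ben, Viv. An Eulerian circuit requires all degrees even.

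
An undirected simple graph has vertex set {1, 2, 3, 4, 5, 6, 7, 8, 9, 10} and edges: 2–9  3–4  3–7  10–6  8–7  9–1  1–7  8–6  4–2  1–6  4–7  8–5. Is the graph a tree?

No

The graph has 10 vertices and 12 edges.
Connected but with 12 > 9 edges, so it has a cycle and is not a tree.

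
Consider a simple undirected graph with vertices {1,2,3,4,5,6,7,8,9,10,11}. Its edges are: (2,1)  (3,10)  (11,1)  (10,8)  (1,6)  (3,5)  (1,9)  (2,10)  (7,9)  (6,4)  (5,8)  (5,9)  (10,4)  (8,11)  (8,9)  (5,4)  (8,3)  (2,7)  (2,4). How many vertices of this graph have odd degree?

2

Degrees: 1:4, 2:4, 3:3, 4:4, 5:4, 6:2, 7:2, 8:5, 9:4, 10:4, 11:2
Odd-degree vertices: 3, 8.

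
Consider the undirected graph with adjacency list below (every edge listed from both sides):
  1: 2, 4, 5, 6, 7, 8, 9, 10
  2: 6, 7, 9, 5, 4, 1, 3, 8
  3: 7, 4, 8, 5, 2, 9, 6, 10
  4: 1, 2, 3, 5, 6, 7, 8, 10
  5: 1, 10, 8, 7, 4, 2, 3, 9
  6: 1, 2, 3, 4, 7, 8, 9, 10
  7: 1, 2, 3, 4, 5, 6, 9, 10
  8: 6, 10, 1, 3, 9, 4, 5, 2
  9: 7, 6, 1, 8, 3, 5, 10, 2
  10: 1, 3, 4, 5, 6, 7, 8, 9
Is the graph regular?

Degrees: 1:8, 2:8, 3:8, 4:8, 5:8, 6:8, 7:8, 8:8, 9:8, 10:8
All degrees equal 8; the graph is regular.

Yes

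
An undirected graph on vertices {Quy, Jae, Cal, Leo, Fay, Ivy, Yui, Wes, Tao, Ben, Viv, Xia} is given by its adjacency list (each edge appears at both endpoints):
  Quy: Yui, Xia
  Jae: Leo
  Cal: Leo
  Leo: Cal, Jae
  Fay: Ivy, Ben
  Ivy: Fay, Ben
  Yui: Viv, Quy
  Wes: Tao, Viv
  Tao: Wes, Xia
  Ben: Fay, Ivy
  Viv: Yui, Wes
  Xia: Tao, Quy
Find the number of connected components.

Component: {Jae, Cal, Leo}
Component: {Fay, Ivy, Ben}
Component: {Quy, Yui, Wes, Tao, Viv, Xia}

3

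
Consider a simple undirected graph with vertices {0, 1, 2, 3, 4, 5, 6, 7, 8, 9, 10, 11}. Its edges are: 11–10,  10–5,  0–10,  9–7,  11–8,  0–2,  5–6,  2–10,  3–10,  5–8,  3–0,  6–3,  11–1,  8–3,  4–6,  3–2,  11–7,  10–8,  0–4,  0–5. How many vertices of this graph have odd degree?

Degrees: 0:5, 1:1, 2:3, 3:5, 4:2, 5:4, 6:3, 7:2, 8:4, 9:1, 10:6, 11:4
Odd-degree vertices: 0, 1, 2, 3, 6, 9.

6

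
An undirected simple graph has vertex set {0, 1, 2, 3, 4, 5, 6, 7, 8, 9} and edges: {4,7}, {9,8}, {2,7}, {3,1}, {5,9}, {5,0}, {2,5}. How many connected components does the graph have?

Component: {6}
Component: {1, 3}
Component: {0, 2, 4, 5, 7, 8, 9}

3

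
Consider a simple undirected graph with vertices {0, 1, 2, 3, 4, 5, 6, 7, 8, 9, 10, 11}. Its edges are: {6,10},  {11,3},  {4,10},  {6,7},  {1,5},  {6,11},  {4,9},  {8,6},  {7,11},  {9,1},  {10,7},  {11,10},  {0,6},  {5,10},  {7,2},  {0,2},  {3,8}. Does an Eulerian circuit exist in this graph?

Degrees: 0:2, 1:2, 2:2, 3:2, 4:2, 5:2, 6:5, 7:4, 8:2, 9:2, 10:5, 11:4
6, 10 have odd degree; an Eulerian circuit needs every degree to be even, so none exists.

No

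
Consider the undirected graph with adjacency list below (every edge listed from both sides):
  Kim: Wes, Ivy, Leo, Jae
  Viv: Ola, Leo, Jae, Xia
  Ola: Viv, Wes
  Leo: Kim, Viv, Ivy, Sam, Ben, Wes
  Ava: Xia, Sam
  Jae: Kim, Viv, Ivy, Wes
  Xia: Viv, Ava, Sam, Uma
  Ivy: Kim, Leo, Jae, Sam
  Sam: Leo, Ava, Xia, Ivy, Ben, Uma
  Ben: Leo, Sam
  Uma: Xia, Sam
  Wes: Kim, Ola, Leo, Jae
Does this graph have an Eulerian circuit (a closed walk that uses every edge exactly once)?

Degrees: Kim:4, Viv:4, Ola:2, Leo:6, Ava:2, Jae:4, Xia:4, Ivy:4, Sam:6, Ben:2, Uma:2, Wes:4
All degrees are even and the non-isolated vertices are connected — an Eulerian circuit exists.

Yes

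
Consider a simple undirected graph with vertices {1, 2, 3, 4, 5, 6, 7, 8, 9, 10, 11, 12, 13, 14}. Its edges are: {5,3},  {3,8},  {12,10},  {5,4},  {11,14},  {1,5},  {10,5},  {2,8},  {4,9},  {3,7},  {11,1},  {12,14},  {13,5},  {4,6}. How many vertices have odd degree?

8

Degrees: 1:2, 2:1, 3:3, 4:3, 5:5, 6:1, 7:1, 8:2, 9:1, 10:2, 11:2, 12:2, 13:1, 14:2
Odd-degree vertices: 2, 3, 4, 5, 6, 7, 9, 13.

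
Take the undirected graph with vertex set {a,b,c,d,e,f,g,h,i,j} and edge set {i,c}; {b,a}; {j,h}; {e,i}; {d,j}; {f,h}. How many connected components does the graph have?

Component: {g}
Component: {a, b}
Component: {c, e, i}
Component: {d, f, h, j}

4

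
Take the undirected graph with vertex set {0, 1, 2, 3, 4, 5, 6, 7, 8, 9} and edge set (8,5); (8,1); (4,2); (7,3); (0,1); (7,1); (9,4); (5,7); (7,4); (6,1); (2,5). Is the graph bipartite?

Yes

Color {1, 3, 4, 5} black and {0, 2, 6, 7, 8, 9} white. No edge joins two same-colored vertices, so the graph is bipartite.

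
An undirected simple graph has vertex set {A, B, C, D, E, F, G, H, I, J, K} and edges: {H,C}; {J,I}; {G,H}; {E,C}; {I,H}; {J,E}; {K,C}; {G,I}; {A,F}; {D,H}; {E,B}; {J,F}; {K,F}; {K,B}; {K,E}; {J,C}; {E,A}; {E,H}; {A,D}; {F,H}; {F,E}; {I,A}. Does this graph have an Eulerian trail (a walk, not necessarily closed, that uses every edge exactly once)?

Yes

Degrees: A:4, B:2, C:4, D:2, E:7, F:5, G:2, H:6, I:4, J:4, K:4
Odd-degree vertices: E, F (2 total).
With 2 odd-degree vertices and all edges in one connected piece, an Eulerian trail exists (from E to F).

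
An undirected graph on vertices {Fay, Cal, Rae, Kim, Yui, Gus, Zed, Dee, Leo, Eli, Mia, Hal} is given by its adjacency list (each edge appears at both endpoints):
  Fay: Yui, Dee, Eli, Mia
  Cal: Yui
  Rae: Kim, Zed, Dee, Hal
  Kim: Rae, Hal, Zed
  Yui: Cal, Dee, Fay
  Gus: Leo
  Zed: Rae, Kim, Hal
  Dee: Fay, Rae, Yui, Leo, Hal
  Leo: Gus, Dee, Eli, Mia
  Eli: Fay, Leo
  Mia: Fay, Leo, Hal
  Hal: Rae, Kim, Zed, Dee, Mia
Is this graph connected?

A breadth-first search from Fay visits Fay, Mia, Yui, Eli, Dee, Hal, Leo, Cal, Rae, Kim, Zed, Gus — all 12 vertices — so the graph is connected.

Yes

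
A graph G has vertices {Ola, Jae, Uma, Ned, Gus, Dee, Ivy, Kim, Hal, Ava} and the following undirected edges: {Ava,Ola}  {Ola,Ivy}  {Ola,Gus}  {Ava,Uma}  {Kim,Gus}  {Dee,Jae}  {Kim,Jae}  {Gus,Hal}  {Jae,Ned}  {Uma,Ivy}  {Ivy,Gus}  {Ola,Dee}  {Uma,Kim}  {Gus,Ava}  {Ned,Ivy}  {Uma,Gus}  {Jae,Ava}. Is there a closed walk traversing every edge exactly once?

No

Degrees: Ola:4, Jae:4, Uma:4, Ned:2, Gus:6, Dee:2, Ivy:4, Kim:3, Hal:1, Ava:4
Kim, Hal have odd degree; an Eulerian circuit needs every degree to be even, so none exists.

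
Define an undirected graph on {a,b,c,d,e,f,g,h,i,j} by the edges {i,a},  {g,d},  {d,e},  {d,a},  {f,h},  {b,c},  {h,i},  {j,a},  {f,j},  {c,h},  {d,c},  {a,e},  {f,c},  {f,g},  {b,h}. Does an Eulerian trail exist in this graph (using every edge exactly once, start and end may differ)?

Degrees: a:4, b:2, c:4, d:4, e:2, f:4, g:2, h:4, i:2, j:2
Odd-degree vertices: none (0 total).
The non-isolated vertices are connected and exactly 0 have odd degree, so an Eulerian trail exists.

Yes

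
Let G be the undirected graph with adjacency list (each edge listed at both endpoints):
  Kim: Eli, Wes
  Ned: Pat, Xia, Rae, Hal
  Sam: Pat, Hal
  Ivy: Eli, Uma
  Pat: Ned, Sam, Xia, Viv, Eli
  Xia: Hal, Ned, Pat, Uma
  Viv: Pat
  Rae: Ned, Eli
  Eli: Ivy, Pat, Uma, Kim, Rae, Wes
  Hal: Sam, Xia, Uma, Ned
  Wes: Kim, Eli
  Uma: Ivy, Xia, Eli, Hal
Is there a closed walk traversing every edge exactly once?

No

Degrees: Kim:2, Ned:4, Sam:2, Ivy:2, Pat:5, Xia:4, Viv:1, Rae:2, Eli:6, Hal:4, Wes:2, Uma:4
Vertices with odd degree: Pat, Viv. An Eulerian circuit requires all degrees even.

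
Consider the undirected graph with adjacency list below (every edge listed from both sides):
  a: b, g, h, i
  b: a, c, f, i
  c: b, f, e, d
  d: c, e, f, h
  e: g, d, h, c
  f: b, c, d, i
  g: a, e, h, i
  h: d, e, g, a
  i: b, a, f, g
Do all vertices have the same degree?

Degrees: a:4, b:4, c:4, d:4, e:4, f:4, g:4, h:4, i:4
Every vertex has degree 4, so the graph is 4-regular.

Yes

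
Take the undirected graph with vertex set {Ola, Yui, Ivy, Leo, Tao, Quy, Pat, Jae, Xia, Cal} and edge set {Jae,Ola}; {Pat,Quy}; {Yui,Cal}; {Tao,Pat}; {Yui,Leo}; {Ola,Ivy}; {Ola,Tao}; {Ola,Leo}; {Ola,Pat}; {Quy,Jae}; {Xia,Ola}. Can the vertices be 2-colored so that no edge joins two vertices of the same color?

No

Pat-Tao-Ola-Pat is an odd cycle (length 3), and a bipartite graph can contain only even cycles.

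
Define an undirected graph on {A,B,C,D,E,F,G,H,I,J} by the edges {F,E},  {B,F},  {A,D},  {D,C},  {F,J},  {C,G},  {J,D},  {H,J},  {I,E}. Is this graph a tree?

|V| = 10, |E| = 9.
Connected and |E| = |V| - 1, which characterizes a tree.

Yes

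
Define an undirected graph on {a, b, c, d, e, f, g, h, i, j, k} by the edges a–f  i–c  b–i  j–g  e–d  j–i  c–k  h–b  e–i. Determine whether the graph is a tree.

No

The graph has 11 vertices and 9 edges.
It is not connected, so it is not a tree.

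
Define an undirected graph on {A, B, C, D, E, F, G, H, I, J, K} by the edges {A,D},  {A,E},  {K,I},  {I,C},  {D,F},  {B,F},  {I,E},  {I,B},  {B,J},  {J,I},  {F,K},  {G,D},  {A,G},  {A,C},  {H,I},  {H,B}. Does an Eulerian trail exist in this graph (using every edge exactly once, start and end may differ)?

Degrees: A:4, B:4, C:2, D:3, E:2, F:3, G:2, H:2, I:6, J:2, K:2
Odd-degree vertices: D, F (2 total).
The non-isolated vertices are connected and exactly 2 have odd degree, so an Eulerian trail exists (from D to F).

Yes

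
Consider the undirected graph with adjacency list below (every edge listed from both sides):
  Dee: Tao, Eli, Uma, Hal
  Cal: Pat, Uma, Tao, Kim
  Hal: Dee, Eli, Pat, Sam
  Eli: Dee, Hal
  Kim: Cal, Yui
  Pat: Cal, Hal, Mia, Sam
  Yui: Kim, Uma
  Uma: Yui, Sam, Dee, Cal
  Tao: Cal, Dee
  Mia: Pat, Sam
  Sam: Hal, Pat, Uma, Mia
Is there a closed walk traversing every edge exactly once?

Yes

Degrees: Dee:4, Cal:4, Hal:4, Eli:2, Kim:2, Pat:4, Yui:2, Uma:4, Tao:2, Mia:2, Sam:4
All degrees are even and the non-isolated vertices are connected — an Eulerian circuit exists.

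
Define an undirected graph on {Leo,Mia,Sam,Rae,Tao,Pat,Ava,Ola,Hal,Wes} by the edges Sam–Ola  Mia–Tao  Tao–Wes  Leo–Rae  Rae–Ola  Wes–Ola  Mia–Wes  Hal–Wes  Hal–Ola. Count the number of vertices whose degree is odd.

Degrees: Leo:1, Mia:2, Sam:1, Rae:2, Tao:2, Pat:0, Ava:0, Ola:4, Hal:2, Wes:4
Odd-degree vertices: Leo, Sam.

2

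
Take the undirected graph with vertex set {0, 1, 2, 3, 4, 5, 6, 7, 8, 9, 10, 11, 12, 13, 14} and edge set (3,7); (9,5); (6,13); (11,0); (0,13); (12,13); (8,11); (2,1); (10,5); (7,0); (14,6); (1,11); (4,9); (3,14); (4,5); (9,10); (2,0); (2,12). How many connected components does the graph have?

2

Component: {4, 5, 9, 10}
Component: {0, 1, 2, 3, 6, 7, 8, 11, 12, 13, 14}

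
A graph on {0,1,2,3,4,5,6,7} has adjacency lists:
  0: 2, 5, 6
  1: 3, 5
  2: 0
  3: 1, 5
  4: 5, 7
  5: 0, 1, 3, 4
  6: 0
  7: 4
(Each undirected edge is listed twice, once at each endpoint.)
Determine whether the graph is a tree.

No

The graph has 8 vertices and 8 edges.
A tree on 8 vertices has exactly 7 edges; this graph has 8, so it contains a cycle and is not a tree.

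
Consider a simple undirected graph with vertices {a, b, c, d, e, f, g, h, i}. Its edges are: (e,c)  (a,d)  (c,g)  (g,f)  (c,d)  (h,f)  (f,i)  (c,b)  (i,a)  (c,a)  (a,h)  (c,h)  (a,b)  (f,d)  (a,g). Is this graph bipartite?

No

The cycle a-c-d-a has length 3, which is odd, so the graph is not bipartite.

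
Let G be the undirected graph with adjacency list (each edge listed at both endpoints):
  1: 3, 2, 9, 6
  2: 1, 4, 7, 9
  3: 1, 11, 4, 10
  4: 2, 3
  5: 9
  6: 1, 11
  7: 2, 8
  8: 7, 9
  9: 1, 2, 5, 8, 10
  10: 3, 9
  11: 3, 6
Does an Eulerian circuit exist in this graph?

Degrees: 1:4, 2:4, 3:4, 4:2, 5:1, 6:2, 7:2, 8:2, 9:5, 10:2, 11:2
5, 9 have odd degree; an Eulerian circuit needs every degree to be even, so none exists.

No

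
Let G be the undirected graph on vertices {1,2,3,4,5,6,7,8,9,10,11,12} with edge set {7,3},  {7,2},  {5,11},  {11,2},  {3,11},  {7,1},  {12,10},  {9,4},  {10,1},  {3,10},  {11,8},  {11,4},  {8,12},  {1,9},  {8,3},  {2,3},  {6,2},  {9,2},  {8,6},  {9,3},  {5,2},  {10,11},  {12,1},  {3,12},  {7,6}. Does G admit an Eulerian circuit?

No

Degrees: 1:4, 2:6, 3:7, 4:2, 5:2, 6:3, 7:4, 8:4, 9:4, 10:4, 11:6, 12:4
3, 6 have odd degree; an Eulerian circuit needs every degree to be even, so none exists.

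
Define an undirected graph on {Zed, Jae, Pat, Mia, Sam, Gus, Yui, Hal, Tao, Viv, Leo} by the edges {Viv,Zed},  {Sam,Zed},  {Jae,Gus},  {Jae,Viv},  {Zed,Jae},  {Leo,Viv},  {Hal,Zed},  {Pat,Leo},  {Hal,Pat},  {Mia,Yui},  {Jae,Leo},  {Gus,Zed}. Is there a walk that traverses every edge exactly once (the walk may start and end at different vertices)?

Degrees: Zed:5, Jae:4, Pat:2, Mia:1, Sam:1, Gus:2, Yui:1, Hal:2, Tao:0, Viv:3, Leo:3
Odd-degree vertices: Zed, Mia, Sam, Yui, Viv, Leo (6 total).
An Eulerian trail requires 0 or 2 odd-degree vertices; here there are 6.

No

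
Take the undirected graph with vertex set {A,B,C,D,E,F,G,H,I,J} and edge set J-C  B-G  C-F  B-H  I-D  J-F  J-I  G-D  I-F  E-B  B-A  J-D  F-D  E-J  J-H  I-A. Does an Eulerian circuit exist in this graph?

Degrees: A:2, B:4, C:2, D:4, E:2, F:4, G:2, H:2, I:4, J:6
Every vertex has even degree and the edges form a single connected piece, so an Eulerian circuit exists.

Yes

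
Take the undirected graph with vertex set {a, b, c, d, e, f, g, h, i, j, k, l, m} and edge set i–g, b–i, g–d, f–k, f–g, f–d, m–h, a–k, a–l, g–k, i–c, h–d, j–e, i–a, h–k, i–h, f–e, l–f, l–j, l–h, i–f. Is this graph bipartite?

No

d-g-f-d is an odd cycle (length 3), and a bipartite graph can contain only even cycles.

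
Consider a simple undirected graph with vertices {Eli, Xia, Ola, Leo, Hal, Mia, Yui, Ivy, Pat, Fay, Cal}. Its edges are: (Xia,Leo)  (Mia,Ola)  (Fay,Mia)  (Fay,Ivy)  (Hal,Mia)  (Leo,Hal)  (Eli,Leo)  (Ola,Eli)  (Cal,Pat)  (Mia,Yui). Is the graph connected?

No

Component: {Pat, Cal}
Component: {Eli, Xia, Ola, Leo, Hal, Mia, Yui, Ivy, Fay}
There are 2 separate components, so the graph is not connected.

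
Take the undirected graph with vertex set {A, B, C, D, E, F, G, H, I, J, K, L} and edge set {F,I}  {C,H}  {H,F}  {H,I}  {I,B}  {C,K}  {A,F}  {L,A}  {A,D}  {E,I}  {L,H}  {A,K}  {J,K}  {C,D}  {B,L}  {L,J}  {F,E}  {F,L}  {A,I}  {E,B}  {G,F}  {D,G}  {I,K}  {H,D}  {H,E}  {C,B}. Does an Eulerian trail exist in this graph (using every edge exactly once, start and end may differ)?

Degrees: A:5, B:4, C:4, D:4, E:4, F:6, G:2, H:6, I:6, J:2, K:4, L:5
Odd-degree vertices: A, L (2 total).
The non-isolated vertices are connected and exactly 2 have odd degree, so an Eulerian trail exists (from A to L).

Yes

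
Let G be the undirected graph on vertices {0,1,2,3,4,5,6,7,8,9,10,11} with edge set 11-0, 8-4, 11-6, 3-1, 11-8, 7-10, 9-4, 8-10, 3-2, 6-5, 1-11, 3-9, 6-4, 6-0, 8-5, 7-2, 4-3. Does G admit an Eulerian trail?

Degrees: 0:2, 1:2, 2:2, 3:4, 4:4, 5:2, 6:4, 7:2, 8:4, 9:2, 10:2, 11:4
Odd-degree vertices: none (0 total).
With 0 odd-degree vertices and all edges in one connected piece, an Eulerian trail exists.

Yes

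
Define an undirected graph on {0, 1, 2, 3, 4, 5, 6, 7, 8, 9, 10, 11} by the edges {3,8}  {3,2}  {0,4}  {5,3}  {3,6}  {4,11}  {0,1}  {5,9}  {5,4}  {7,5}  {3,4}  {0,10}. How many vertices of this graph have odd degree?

Degrees: 0:3, 1:1, 2:1, 3:5, 4:4, 5:4, 6:1, 7:1, 8:1, 9:1, 10:1, 11:1
Odd-degree vertices: 0, 1, 2, 3, 6, 7, 8, 9, 10, 11.

10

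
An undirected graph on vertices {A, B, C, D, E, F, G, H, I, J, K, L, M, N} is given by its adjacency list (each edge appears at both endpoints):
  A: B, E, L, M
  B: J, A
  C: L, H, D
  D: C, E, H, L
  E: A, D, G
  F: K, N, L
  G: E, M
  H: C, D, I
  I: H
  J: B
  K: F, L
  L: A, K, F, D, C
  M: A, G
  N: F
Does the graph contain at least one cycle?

Yes

|V| = 14, |E| = 18, number of components = 1.
One cycle is L-F-K-L.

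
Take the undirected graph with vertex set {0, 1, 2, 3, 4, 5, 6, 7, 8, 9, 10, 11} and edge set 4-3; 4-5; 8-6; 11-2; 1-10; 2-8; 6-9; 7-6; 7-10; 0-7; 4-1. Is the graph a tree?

The graph has 12 vertices and 11 edges.
Connected and |E| = |V| - 1, which characterizes a tree.

Yes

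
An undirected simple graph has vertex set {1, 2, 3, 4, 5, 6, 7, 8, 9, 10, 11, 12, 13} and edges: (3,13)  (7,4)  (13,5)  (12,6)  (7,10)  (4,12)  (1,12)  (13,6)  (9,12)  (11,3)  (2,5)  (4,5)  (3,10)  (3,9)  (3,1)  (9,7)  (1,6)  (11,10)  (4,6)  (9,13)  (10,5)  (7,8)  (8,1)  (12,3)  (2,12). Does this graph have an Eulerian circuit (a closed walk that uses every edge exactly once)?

Yes

Degrees: 1:4, 2:2, 3:6, 4:4, 5:4, 6:4, 7:4, 8:2, 9:4, 10:4, 11:2, 12:6, 13:4
All degrees are even and the non-isolated vertices are connected — an Eulerian circuit exists.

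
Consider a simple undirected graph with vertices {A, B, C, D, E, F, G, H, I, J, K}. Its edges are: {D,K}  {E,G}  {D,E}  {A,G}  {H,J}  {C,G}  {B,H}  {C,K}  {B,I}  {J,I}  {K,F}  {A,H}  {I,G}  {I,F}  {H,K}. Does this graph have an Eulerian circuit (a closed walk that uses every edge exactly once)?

Degrees: A:2, B:2, C:2, D:2, E:2, F:2, G:4, H:4, I:4, J:2, K:4
All degrees are even and the non-isolated vertices are connected — an Eulerian circuit exists.

Yes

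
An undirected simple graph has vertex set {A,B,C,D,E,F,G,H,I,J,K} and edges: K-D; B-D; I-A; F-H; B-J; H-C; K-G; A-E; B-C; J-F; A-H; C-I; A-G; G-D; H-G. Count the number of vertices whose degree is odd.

4

Degrees: A:4, B:3, C:3, D:3, E:1, F:2, G:4, H:4, I:2, J:2, K:2
Odd-degree vertices: B, C, D, E.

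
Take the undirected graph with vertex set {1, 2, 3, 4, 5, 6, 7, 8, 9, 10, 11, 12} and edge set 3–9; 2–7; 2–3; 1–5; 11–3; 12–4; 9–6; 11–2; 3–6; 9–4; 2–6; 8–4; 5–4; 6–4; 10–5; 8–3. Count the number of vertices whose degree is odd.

Degrees: 1:1, 2:4, 3:5, 4:5, 5:3, 6:4, 7:1, 8:2, 9:3, 10:1, 11:2, 12:1
Odd-degree vertices: 1, 3, 4, 5, 7, 9, 10, 12.

8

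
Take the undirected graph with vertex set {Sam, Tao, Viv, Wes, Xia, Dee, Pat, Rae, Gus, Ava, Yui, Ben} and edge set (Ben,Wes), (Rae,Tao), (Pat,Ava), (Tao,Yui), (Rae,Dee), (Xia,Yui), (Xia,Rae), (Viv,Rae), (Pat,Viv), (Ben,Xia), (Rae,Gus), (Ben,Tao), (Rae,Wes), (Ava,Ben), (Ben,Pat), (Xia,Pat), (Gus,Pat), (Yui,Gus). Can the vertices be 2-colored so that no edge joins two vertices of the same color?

No

Xia-Pat-Ben-Xia is an odd cycle (length 3), and a bipartite graph can contain only even cycles.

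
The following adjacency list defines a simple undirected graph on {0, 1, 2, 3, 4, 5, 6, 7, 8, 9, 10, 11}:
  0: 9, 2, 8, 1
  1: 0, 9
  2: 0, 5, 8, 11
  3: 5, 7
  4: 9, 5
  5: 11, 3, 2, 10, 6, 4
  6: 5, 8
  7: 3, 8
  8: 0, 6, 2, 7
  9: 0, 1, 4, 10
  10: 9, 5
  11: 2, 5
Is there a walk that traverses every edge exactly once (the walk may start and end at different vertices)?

Degrees: 0:4, 1:2, 2:4, 3:2, 4:2, 5:6, 6:2, 7:2, 8:4, 9:4, 10:2, 11:2
Odd-degree vertices: none (0 total).
The non-isolated vertices are connected and exactly 0 have odd degree, so an Eulerian trail exists.

Yes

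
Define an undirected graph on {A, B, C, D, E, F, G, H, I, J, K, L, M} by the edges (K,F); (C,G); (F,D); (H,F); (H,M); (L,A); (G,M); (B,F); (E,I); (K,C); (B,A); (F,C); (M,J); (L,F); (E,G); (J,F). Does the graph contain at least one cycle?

The graph has 13 vertices, 16 edges, and 1 connected component.
One cycle is F-H-M-G-C-F.

Yes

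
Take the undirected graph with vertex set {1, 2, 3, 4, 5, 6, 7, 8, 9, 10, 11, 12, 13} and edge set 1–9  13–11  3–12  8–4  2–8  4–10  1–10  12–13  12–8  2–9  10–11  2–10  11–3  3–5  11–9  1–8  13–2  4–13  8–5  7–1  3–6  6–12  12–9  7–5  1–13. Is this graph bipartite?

The cycle 12-6-3-12 has length 3, which is odd, so the graph is not bipartite.

No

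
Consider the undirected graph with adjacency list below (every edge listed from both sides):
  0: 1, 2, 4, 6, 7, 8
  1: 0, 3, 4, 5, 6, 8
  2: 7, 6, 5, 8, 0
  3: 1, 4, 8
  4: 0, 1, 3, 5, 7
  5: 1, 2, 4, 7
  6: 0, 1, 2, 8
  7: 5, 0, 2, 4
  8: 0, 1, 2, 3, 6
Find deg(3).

3

Neighbors of 3: 1, 4, 8.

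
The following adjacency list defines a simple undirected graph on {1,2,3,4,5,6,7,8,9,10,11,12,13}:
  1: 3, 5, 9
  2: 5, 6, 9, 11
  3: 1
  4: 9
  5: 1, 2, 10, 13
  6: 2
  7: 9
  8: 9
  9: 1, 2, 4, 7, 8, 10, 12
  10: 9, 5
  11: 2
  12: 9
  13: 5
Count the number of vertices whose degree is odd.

Degrees: 1:3, 2:4, 3:1, 4:1, 5:4, 6:1, 7:1, 8:1, 9:7, 10:2, 11:1, 12:1, 13:1
Odd-degree vertices: 1, 3, 4, 6, 7, 8, 9, 11, 12, 13.

10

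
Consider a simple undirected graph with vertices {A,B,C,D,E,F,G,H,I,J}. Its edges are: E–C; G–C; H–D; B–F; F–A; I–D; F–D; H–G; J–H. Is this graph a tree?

Yes

|V| = 10, |E| = 9.
Connected and |E| = |V| - 1, which characterizes a tree.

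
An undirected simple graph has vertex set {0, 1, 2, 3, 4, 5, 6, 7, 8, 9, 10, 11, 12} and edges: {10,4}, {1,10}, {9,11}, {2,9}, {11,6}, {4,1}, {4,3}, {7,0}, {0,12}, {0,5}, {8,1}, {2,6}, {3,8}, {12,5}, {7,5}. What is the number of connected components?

3

Component: {0, 5, 7, 12}
Component: {2, 6, 9, 11}
Component: {1, 3, 4, 8, 10}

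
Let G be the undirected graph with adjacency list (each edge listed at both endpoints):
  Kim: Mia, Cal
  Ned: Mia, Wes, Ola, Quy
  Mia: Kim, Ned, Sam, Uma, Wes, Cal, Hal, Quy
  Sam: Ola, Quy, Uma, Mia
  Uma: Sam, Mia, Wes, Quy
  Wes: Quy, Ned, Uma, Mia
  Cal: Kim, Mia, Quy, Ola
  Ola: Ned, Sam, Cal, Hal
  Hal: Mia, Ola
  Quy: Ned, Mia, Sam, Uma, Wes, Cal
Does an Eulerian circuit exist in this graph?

Yes

Degrees: Kim:2, Ned:4, Mia:8, Sam:4, Uma:4, Wes:4, Cal:4, Ola:4, Hal:2, Quy:6
Every vertex has even degree and the edges form a single connected piece, so an Eulerian circuit exists.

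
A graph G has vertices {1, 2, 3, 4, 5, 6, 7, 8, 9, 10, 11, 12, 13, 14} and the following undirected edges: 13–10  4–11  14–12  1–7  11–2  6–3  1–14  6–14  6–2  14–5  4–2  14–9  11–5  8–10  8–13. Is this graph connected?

Component: {8, 10, 13}
Component: {1, 2, 3, 4, 5, 6, 7, 9, 11, 12, 14}
No edge joins these 2 groups, so the graph is disconnected.

No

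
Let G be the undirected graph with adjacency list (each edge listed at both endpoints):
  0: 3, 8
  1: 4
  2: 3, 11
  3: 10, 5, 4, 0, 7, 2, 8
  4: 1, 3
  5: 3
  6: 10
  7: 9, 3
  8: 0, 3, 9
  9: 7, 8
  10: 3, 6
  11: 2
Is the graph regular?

No

Degrees: 0:2, 1:1, 2:2, 3:7, 4:2, 5:1, 6:1, 7:2, 8:3, 9:2, 10:2, 11:1
Degrees are not all equal (e.g. deg(1)=1 but deg(3)=7); not regular.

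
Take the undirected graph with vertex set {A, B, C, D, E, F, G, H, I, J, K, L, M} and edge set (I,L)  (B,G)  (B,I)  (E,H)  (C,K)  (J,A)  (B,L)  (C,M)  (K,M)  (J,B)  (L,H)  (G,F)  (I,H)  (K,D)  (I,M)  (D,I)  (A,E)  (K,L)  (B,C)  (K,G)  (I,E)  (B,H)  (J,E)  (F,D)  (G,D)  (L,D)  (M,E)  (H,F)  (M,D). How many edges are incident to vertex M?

5

Neighbors of M: C, D, E, I, K.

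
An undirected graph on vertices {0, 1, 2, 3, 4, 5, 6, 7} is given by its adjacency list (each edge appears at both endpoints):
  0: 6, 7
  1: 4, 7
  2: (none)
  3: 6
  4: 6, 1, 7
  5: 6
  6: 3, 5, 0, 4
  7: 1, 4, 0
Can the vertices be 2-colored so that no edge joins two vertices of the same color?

The cycle 4-1-7-4 has length 3, which is odd, so the graph is not bipartite.

No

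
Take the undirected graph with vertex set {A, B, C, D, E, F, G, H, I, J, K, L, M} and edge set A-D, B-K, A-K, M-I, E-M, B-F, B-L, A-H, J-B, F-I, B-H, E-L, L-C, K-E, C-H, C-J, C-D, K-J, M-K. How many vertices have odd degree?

Degrees: A:3, B:5, C:4, D:2, E:3, F:2, G:0, H:3, I:2, J:3, K:5, L:3, M:3
Odd-degree vertices: A, B, E, H, J, K, L, M.

8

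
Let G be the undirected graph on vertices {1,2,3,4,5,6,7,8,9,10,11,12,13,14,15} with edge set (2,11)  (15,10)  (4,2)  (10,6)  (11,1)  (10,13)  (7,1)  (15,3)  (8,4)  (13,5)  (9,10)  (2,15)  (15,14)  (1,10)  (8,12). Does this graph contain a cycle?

Yes

|V| = 15, |E| = 15, number of components = 1.
One cycle is 1-10-15-2-11-1.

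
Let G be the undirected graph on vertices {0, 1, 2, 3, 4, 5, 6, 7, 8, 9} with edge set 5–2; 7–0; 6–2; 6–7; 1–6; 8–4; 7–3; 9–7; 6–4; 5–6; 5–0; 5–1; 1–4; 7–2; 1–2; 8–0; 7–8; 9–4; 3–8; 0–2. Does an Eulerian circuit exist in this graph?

No

Degrees: 0:4, 1:4, 2:5, 3:2, 4:4, 5:4, 6:5, 7:6, 8:4, 9:2
2, 6 have odd degree; an Eulerian circuit needs every degree to be even, so none exists.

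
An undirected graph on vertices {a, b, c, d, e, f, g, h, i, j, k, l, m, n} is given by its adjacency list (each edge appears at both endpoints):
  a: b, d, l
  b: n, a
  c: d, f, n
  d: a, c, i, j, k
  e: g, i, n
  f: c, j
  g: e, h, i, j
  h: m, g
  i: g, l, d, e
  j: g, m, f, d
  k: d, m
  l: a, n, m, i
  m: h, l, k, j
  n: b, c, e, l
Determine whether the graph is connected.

Yes

A breadth-first search from a visits a, d, b, l, j, i, k, c, n, m, f, g, e, h — all 14 vertices — so the graph is connected.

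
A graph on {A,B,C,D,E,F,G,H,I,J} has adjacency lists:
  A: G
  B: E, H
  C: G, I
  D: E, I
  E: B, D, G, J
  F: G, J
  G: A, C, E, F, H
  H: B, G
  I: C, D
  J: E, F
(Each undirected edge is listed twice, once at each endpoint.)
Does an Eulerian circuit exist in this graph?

No

Degrees: A:1, B:2, C:2, D:2, E:4, F:2, G:5, H:2, I:2, J:2
Vertices with odd degree: A, G. An Eulerian circuit requires all degrees even.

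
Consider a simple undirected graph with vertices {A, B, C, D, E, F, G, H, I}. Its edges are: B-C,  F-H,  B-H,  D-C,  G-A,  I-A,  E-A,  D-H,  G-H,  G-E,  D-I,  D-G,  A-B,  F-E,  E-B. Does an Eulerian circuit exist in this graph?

Degrees: A:4, B:4, C:2, D:4, E:4, F:2, G:4, H:4, I:2
Every vertex has even degree and the edges form a single connected piece, so an Eulerian circuit exists.

Yes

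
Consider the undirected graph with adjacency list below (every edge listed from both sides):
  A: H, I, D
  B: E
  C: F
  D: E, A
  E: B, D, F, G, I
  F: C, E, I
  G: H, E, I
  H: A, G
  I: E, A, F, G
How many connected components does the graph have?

Component: {A, B, C, D, E, F, G, H, I}

1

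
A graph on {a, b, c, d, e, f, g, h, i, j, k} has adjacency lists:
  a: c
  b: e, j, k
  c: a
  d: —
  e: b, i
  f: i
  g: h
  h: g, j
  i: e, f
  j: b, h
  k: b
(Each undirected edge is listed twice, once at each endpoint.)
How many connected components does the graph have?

3

Component: {d}
Component: {a, c}
Component: {b, e, f, g, h, i, j, k}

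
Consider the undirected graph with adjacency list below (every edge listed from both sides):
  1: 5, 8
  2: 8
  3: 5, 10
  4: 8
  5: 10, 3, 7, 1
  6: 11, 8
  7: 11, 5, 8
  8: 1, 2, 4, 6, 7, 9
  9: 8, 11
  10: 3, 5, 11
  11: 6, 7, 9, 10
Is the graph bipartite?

No

10-3-5-10 is an odd cycle (length 3), and a bipartite graph can contain only even cycles.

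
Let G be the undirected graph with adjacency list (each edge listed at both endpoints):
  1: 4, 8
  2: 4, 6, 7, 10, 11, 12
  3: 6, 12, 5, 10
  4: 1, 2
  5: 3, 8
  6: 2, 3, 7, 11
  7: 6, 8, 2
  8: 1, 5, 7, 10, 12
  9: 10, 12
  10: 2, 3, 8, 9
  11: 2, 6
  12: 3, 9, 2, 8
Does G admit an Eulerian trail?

Yes

Degrees: 1:2, 2:6, 3:4, 4:2, 5:2, 6:4, 7:3, 8:5, 9:2, 10:4, 11:2, 12:4
Odd-degree vertices: 7, 8 (2 total).
With 2 odd-degree vertices and all edges in one connected piece, an Eulerian trail exists (from 7 to 8).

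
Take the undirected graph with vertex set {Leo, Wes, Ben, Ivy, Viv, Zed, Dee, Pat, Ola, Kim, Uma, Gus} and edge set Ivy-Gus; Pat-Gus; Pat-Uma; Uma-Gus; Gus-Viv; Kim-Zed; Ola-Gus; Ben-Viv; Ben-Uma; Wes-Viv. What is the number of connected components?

4

Component: {Leo}
Component: {Dee}
Component: {Zed, Kim}
Component: {Wes, Ben, Ivy, Viv, Pat, Ola, Uma, Gus}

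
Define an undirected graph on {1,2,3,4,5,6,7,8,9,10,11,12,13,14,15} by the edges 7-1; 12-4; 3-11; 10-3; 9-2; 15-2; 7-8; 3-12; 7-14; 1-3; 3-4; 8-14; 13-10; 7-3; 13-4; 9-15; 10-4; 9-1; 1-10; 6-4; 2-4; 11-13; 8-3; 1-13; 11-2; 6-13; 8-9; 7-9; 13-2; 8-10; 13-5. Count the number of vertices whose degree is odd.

Degrees: 1:5, 2:5, 3:7, 4:6, 5:1, 6:2, 7:5, 8:5, 9:5, 10:5, 11:3, 12:2, 13:7, 14:2, 15:2
Odd-degree vertices: 1, 2, 3, 5, 7, 8, 9, 10, 11, 13.

10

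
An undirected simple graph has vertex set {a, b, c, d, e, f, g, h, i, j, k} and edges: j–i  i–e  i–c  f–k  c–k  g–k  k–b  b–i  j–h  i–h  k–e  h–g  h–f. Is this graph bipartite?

No

j-h-i-j is an odd cycle (length 3), and a bipartite graph can contain only even cycles.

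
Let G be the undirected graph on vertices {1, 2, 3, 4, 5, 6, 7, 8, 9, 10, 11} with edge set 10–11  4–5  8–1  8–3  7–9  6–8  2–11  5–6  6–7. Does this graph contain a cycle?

|V| = 11, |E| = 9, number of components = 2.
Since 9 = 11 - 2, the graph is a forest and contains no cycle.

No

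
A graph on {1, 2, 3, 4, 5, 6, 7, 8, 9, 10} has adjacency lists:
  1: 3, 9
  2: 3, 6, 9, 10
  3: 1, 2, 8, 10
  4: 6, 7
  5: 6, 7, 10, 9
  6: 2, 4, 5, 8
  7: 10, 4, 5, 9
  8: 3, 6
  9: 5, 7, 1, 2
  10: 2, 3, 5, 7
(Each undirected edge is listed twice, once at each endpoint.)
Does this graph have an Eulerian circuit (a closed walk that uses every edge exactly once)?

Yes

Degrees: 1:2, 2:4, 3:4, 4:2, 5:4, 6:4, 7:4, 8:2, 9:4, 10:4
Every vertex has even degree and the edges form a single connected piece, so an Eulerian circuit exists.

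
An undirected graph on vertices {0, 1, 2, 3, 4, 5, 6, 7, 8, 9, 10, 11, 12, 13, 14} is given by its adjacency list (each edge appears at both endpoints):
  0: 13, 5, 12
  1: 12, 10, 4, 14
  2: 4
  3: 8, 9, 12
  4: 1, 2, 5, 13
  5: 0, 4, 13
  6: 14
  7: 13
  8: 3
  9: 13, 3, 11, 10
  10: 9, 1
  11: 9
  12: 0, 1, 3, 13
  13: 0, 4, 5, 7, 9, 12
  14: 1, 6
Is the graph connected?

Yes

Starting from 0 and exploring outward reaches every vertex (0, 5, 13, 12, 4, 9, 7, 1, 3, 2, 11, 10, 14, 8, 6); the graph is connected.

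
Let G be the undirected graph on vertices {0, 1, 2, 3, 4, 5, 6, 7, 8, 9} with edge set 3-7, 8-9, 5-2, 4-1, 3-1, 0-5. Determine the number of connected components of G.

Component: {6}
Component: {8, 9}
Component: {0, 2, 5}
Component: {1, 3, 4, 7}

4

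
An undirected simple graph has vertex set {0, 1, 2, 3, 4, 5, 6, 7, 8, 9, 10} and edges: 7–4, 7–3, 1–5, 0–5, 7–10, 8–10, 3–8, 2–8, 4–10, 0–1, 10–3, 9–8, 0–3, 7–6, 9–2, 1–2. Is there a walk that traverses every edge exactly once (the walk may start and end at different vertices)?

Degrees: 0:3, 1:3, 2:3, 3:4, 4:2, 5:2, 6:1, 7:4, 8:4, 9:2, 10:4
Odd-degree vertices: 0, 1, 2, 6 (4 total).
With 4 odd-degree vertices (more than two), no single trail can use every edge.

No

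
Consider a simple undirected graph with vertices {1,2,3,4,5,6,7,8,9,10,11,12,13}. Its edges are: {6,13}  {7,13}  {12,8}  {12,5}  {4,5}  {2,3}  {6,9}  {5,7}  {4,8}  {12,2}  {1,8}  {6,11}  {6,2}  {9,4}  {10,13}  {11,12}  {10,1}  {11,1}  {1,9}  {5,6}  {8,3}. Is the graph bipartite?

No

The cycle 6-9-1-10-13-6 has length 5, which is odd, so the graph is not bipartite.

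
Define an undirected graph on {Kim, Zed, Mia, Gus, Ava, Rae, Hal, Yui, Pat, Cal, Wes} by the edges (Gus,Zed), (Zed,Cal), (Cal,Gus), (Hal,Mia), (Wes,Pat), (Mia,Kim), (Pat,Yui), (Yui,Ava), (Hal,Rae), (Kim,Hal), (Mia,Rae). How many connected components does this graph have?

Component: {Zed, Gus, Cal}
Component: {Kim, Mia, Rae, Hal}
Component: {Ava, Yui, Pat, Wes}

3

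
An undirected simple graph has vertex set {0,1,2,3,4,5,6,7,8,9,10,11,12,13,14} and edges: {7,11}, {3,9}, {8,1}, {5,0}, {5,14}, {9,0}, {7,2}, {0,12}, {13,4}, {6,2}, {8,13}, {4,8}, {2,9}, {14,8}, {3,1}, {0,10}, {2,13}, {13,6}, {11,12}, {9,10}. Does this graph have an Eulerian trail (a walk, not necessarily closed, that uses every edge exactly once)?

Yes

Degrees: 0:4, 1:2, 2:4, 3:2, 4:2, 5:2, 6:2, 7:2, 8:4, 9:4, 10:2, 11:2, 12:2, 13:4, 14:2
Odd-degree vertices: none (0 total).
With 0 odd-degree vertices and all edges in one connected piece, an Eulerian trail exists.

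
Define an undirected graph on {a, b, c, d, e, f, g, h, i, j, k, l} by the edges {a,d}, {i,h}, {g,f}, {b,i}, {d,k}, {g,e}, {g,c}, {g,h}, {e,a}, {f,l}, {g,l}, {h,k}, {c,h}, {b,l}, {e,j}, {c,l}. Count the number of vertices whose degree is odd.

4

Degrees: a:2, b:2, c:3, d:2, e:3, f:2, g:5, h:4, i:2, j:1, k:2, l:4
Odd-degree vertices: c, e, g, j.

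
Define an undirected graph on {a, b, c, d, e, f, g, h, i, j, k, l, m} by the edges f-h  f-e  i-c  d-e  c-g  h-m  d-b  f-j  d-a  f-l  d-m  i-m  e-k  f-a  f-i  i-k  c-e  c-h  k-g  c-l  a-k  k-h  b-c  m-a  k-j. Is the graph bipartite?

a-d-m-a is an odd cycle (length 3), and a bipartite graph can contain only even cycles.

No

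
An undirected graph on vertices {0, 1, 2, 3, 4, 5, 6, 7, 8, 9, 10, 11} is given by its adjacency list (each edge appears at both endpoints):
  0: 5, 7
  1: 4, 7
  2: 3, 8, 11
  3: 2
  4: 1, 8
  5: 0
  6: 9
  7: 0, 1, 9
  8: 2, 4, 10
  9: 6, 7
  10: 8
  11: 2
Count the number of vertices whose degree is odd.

8

Degrees: 0:2, 1:2, 2:3, 3:1, 4:2, 5:1, 6:1, 7:3, 8:3, 9:2, 10:1, 11:1
Odd-degree vertices: 2, 3, 5, 6, 7, 8, 10, 11.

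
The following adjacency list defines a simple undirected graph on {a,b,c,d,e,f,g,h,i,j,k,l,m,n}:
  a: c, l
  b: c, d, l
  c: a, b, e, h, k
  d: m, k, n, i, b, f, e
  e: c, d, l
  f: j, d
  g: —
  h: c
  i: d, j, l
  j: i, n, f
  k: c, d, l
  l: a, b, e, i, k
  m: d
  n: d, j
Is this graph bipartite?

Partition the vertices as {c, d, g, j, l} vs {a, b, e, f, h, i, k, m, n}. Each listed edge has one endpoint in each part, so the graph is bipartite.

Yes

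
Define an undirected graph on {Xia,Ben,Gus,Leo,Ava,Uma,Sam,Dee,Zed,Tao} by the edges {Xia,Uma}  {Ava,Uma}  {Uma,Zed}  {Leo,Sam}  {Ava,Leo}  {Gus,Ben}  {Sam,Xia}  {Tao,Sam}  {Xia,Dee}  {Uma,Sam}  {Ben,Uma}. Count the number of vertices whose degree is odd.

6

Degrees: Xia:3, Ben:2, Gus:1, Leo:2, Ava:2, Uma:5, Sam:4, Dee:1, Zed:1, Tao:1
Odd-degree vertices: Xia, Gus, Uma, Dee, Zed, Tao.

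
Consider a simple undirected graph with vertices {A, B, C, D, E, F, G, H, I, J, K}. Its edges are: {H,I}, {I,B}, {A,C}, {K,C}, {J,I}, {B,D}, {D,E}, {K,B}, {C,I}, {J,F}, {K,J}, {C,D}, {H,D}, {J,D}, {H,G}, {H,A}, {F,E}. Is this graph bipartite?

A valid 2-coloring puts {B, C, E, H, J} on one side and {A, D, F, G, I, K} on the other; every edge crosses between the two sides.

Yes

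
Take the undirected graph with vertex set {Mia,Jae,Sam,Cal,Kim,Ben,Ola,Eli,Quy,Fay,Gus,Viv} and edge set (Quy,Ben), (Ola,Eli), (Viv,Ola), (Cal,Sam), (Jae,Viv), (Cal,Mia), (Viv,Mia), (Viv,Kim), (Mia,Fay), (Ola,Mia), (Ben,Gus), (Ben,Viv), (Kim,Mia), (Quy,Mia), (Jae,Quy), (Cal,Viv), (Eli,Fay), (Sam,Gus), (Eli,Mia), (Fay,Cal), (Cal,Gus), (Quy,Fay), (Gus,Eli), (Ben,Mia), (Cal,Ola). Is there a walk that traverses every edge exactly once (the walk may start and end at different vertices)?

Yes

Degrees: Mia:8, Jae:2, Sam:2, Cal:6, Kim:2, Ben:4, Ola:4, Eli:4, Quy:4, Fay:4, Gus:4, Viv:6
Odd-degree vertices: none (0 total).
With 0 odd-degree vertices and all edges in one connected piece, an Eulerian trail exists.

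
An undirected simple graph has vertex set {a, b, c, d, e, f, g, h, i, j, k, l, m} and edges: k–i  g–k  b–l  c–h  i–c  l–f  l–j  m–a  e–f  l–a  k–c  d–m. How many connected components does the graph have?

2

Component: {c, g, h, i, k}
Component: {a, b, d, e, f, j, l, m}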